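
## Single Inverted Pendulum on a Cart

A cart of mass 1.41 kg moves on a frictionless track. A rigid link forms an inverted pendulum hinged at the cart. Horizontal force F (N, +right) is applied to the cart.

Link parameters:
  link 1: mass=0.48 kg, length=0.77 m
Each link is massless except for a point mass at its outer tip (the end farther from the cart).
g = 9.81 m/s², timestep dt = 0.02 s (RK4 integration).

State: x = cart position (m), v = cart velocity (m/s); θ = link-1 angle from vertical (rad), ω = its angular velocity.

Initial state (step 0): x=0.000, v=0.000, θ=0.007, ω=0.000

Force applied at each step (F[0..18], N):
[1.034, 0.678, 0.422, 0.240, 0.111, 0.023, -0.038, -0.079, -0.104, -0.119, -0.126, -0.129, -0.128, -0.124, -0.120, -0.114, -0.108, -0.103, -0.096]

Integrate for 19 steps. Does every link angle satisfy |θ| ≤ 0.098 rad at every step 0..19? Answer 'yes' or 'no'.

Answer: yes

Derivation:
apply F[0]=+1.034 → step 1: x=0.000, v=0.014, θ=0.007, ω=-0.017
apply F[1]=+0.678 → step 2: x=0.001, v=0.023, θ=0.006, ω=-0.027
apply F[2]=+0.422 → step 3: x=0.001, v=0.029, θ=0.006, ω=-0.033
apply F[3]=+0.240 → step 4: x=0.002, v=0.032, θ=0.005, ω=-0.035
apply F[4]=+0.111 → step 5: x=0.002, v=0.033, θ=0.004, ω=-0.036
apply F[5]=+0.023 → step 6: x=0.003, v=0.033, θ=0.004, ω=-0.035
apply F[6]=-0.038 → step 7: x=0.004, v=0.033, θ=0.003, ω=-0.033
apply F[7]=-0.079 → step 8: x=0.004, v=0.031, θ=0.002, ω=-0.030
apply F[8]=-0.104 → step 9: x=0.005, v=0.030, θ=0.002, ω=-0.028
apply F[9]=-0.119 → step 10: x=0.005, v=0.028, θ=0.001, ω=-0.025
apply F[10]=-0.126 → step 11: x=0.006, v=0.026, θ=0.001, ω=-0.022
apply F[11]=-0.129 → step 12: x=0.006, v=0.024, θ=0.000, ω=-0.020
apply F[12]=-0.128 → step 13: x=0.007, v=0.022, θ=0.000, ω=-0.017
apply F[13]=-0.124 → step 14: x=0.007, v=0.021, θ=-0.000, ω=-0.015
apply F[14]=-0.120 → step 15: x=0.008, v=0.019, θ=-0.001, ω=-0.013
apply F[15]=-0.114 → step 16: x=0.008, v=0.017, θ=-0.001, ω=-0.011
apply F[16]=-0.108 → step 17: x=0.008, v=0.016, θ=-0.001, ω=-0.009
apply F[17]=-0.103 → step 18: x=0.009, v=0.014, θ=-0.001, ω=-0.008
apply F[18]=-0.096 → step 19: x=0.009, v=0.013, θ=-0.001, ω=-0.007
Max |angle| over trajectory = 0.007 rad; bound = 0.098 → within bound.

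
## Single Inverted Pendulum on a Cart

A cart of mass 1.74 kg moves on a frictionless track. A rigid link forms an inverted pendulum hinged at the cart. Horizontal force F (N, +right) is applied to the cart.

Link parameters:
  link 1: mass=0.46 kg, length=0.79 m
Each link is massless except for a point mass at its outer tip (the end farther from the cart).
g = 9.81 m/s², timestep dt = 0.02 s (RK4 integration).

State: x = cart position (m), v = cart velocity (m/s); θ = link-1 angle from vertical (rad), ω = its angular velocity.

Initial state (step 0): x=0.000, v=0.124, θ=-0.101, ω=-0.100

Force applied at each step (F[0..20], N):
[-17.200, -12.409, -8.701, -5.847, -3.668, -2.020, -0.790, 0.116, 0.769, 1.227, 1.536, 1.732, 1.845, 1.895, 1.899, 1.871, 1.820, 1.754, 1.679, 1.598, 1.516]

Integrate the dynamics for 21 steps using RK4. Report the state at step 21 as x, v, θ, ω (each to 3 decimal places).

apply F[0]=-17.200 → step 1: x=0.001, v=-0.068, θ=-0.101, ω=0.117
apply F[1]=-12.409 → step 2: x=-0.002, v=-0.205, θ=-0.097, ω=0.265
apply F[2]=-8.701 → step 3: x=-0.007, v=-0.300, θ=-0.091, ω=0.361
apply F[3]=-5.847 → step 4: x=-0.014, v=-0.363, θ=-0.083, ω=0.419
apply F[4]=-3.668 → step 5: x=-0.021, v=-0.401, θ=-0.074, ω=0.447
apply F[5]=-2.020 → step 6: x=-0.030, v=-0.421, θ=-0.065, ω=0.455
apply F[6]=-0.790 → step 7: x=-0.038, v=-0.426, θ=-0.056, ω=0.447
apply F[7]=+0.116 → step 8: x=-0.047, v=-0.423, θ=-0.048, ω=0.429
apply F[8]=+0.769 → step 9: x=-0.055, v=-0.411, θ=-0.039, ω=0.405
apply F[9]=+1.227 → step 10: x=-0.063, v=-0.396, θ=-0.031, ω=0.376
apply F[10]=+1.536 → step 11: x=-0.071, v=-0.376, θ=-0.024, ω=0.345
apply F[11]=+1.732 → step 12: x=-0.078, v=-0.356, θ=-0.018, ω=0.313
apply F[12]=+1.845 → step 13: x=-0.085, v=-0.334, θ=-0.012, ω=0.281
apply F[13]=+1.895 → step 14: x=-0.091, v=-0.311, θ=-0.006, ω=0.251
apply F[14]=+1.899 → step 15: x=-0.097, v=-0.289, θ=-0.002, ω=0.222
apply F[15]=+1.871 → step 16: x=-0.103, v=-0.268, θ=0.003, ω=0.195
apply F[16]=+1.820 → step 17: x=-0.108, v=-0.247, θ=0.006, ω=0.170
apply F[17]=+1.754 → step 18: x=-0.113, v=-0.227, θ=0.009, ω=0.147
apply F[18]=+1.679 → step 19: x=-0.117, v=-0.209, θ=0.012, ω=0.126
apply F[19]=+1.598 → step 20: x=-0.121, v=-0.191, θ=0.014, ω=0.107
apply F[20]=+1.516 → step 21: x=-0.125, v=-0.174, θ=0.016, ω=0.090

Answer: x=-0.125, v=-0.174, θ=0.016, ω=0.090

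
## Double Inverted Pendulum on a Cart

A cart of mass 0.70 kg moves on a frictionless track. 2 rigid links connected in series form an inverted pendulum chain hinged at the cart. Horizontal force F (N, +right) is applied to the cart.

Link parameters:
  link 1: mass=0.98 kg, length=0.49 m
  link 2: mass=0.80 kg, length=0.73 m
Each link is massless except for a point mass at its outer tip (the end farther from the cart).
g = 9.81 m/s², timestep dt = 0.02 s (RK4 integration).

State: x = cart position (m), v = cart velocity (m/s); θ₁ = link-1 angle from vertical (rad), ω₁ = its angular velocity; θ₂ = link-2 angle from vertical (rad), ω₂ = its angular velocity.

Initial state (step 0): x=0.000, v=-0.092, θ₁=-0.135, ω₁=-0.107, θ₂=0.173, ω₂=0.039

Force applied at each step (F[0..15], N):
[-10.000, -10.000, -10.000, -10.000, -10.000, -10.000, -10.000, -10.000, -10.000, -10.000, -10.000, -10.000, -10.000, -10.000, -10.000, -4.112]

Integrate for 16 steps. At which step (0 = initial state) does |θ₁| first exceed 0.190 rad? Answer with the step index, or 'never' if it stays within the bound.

apply F[0]=-10.000 → step 1: x=-0.004, v=-0.307, θ₁=-0.134, ω₁=0.173, θ₂=0.175, ω₂=0.196
apply F[1]=-10.000 → step 2: x=-0.012, v=-0.524, θ₁=-0.128, ω₁=0.460, θ₂=0.181, ω₂=0.352
apply F[2]=-10.000 → step 3: x=-0.025, v=-0.747, θ₁=-0.116, ω₁=0.767, θ₂=0.189, ω₂=0.504
apply F[3]=-10.000 → step 4: x=-0.042, v=-0.979, θ₁=-0.097, ω₁=1.105, θ₂=0.201, ω₂=0.648
apply F[4]=-10.000 → step 5: x=-0.064, v=-1.225, θ₁=-0.071, ω₁=1.489, θ₂=0.215, ω₂=0.781
apply F[5]=-10.000 → step 6: x=-0.091, v=-1.487, θ₁=-0.037, ω₁=1.930, θ₂=0.232, ω₂=0.895
apply F[6]=-10.000 → step 7: x=-0.124, v=-1.767, θ₁=0.006, ω₁=2.439, θ₂=0.251, ω₂=0.984
apply F[7]=-10.000 → step 8: x=-0.162, v=-2.061, θ₁=0.061, ω₁=3.016, θ₂=0.271, ω₂=1.042
apply F[8]=-10.000 → step 9: x=-0.206, v=-2.357, θ₁=0.127, ω₁=3.643, θ₂=0.292, ω₂=1.066
apply F[9]=-10.000 → step 10: x=-0.256, v=-2.636, θ₁=0.207, ω₁=4.275, θ₂=0.314, ω₂=1.062
apply F[10]=-10.000 → step 11: x=-0.311, v=-2.871, θ₁=0.298, ω₁=4.848, θ₂=0.335, ω₂=1.049
apply F[11]=-10.000 → step 12: x=-0.371, v=-3.039, θ₁=0.400, ω₁=5.308, θ₂=0.356, ω₂=1.051
apply F[12]=-10.000 → step 13: x=-0.433, v=-3.138, θ₁=0.509, ω₁=5.639, θ₂=0.377, ω₂=1.088
apply F[13]=-10.000 → step 14: x=-0.496, v=-3.175, θ₁=0.625, ω₁=5.861, θ₂=0.400, ω₂=1.168
apply F[14]=-10.000 → step 15: x=-0.559, v=-3.164, θ₁=0.743, ω₁=6.012, θ₂=0.424, ω₂=1.292
apply F[15]=-4.112 → step 16: x=-0.621, v=-3.043, θ₁=0.864, ω₁=6.048, θ₂=0.451, ω₂=1.408
|θ₁| = 0.207 > 0.190 first at step 10.

Answer: 10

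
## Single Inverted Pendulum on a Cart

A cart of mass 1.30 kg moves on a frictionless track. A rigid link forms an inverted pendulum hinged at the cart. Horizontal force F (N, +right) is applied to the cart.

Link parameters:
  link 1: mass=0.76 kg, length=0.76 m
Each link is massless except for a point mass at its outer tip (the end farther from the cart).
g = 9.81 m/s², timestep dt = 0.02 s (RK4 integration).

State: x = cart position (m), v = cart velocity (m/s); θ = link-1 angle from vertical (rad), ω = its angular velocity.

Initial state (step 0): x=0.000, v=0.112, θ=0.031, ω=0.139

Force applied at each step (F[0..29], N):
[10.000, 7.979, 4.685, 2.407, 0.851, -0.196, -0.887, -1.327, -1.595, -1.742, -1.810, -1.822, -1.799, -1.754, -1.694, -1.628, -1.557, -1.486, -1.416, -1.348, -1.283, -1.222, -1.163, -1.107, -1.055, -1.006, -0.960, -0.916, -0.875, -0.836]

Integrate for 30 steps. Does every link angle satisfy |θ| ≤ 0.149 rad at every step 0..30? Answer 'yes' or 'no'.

apply F[0]=+10.000 → step 1: x=0.004, v=0.262, θ=0.032, ω=-0.050
apply F[1]=+7.979 → step 2: x=0.010, v=0.381, θ=0.029, ω=-0.199
apply F[2]=+4.685 → step 3: x=0.018, v=0.450, θ=0.025, ω=-0.283
apply F[3]=+2.407 → step 4: x=0.028, v=0.485, θ=0.019, ω=-0.323
apply F[4]=+0.851 → step 5: x=0.038, v=0.496, θ=0.012, ω=-0.334
apply F[5]=-0.196 → step 6: x=0.048, v=0.492, θ=0.005, ω=-0.326
apply F[6]=-0.887 → step 7: x=0.057, v=0.478, θ=-0.001, ω=-0.307
apply F[7]=-1.327 → step 8: x=0.067, v=0.458, θ=-0.007, ω=-0.282
apply F[8]=-1.595 → step 9: x=0.076, v=0.435, θ=-0.012, ω=-0.254
apply F[9]=-1.742 → step 10: x=0.084, v=0.410, θ=-0.017, ω=-0.224
apply F[10]=-1.810 → step 11: x=0.092, v=0.384, θ=-0.021, ω=-0.195
apply F[11]=-1.822 → step 12: x=0.099, v=0.359, θ=-0.025, ω=-0.168
apply F[12]=-1.799 → step 13: x=0.106, v=0.334, θ=-0.028, ω=-0.142
apply F[13]=-1.754 → step 14: x=0.113, v=0.310, θ=-0.030, ω=-0.119
apply F[14]=-1.694 → step 15: x=0.119, v=0.288, θ=-0.033, ω=-0.097
apply F[15]=-1.628 → step 16: x=0.124, v=0.267, θ=-0.034, ω=-0.078
apply F[16]=-1.557 → step 17: x=0.129, v=0.247, θ=-0.036, ω=-0.061
apply F[17]=-1.486 → step 18: x=0.134, v=0.228, θ=-0.037, ω=-0.046
apply F[18]=-1.416 → step 19: x=0.139, v=0.211, θ=-0.038, ω=-0.033
apply F[19]=-1.348 → step 20: x=0.143, v=0.194, θ=-0.038, ω=-0.021
apply F[20]=-1.283 → step 21: x=0.146, v=0.179, θ=-0.038, ω=-0.011
apply F[21]=-1.222 → step 22: x=0.150, v=0.165, θ=-0.039, ω=-0.002
apply F[22]=-1.163 → step 23: x=0.153, v=0.151, θ=-0.039, ω=0.006
apply F[23]=-1.107 → step 24: x=0.156, v=0.139, θ=-0.038, ω=0.013
apply F[24]=-1.055 → step 25: x=0.158, v=0.127, θ=-0.038, ω=0.018
apply F[25]=-1.006 → step 26: x=0.161, v=0.116, θ=-0.038, ω=0.023
apply F[26]=-0.960 → step 27: x=0.163, v=0.105, θ=-0.037, ω=0.027
apply F[27]=-0.916 → step 28: x=0.165, v=0.095, θ=-0.037, ω=0.031
apply F[28]=-0.875 → step 29: x=0.167, v=0.086, θ=-0.036, ω=0.034
apply F[29]=-0.836 → step 30: x=0.168, v=0.077, θ=-0.035, ω=0.036
Max |angle| over trajectory = 0.039 rad; bound = 0.149 → within bound.

Answer: yes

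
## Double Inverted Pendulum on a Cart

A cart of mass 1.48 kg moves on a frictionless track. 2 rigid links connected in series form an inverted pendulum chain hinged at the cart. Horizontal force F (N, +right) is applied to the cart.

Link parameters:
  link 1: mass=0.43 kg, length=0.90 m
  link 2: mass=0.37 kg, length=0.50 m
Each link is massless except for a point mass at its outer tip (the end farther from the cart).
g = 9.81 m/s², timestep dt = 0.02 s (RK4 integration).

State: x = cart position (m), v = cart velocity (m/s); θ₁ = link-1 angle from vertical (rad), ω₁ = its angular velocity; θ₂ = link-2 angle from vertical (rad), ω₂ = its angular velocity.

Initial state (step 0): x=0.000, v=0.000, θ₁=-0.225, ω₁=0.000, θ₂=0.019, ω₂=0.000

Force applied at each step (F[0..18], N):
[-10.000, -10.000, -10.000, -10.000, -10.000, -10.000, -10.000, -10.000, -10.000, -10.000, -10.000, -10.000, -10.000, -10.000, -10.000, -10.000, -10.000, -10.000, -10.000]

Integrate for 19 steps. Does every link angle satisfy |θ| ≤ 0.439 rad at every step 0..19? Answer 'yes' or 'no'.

Answer: no

Derivation:
apply F[0]=-10.000 → step 1: x=-0.001, v=-0.110, θ₁=-0.225, ω₁=0.025, θ₂=0.021, ω₂=0.185
apply F[1]=-10.000 → step 2: x=-0.004, v=-0.221, θ₁=-0.224, ω₁=0.050, θ₂=0.026, ω₂=0.372
apply F[2]=-10.000 → step 3: x=-0.010, v=-0.332, θ₁=-0.223, ω₁=0.074, θ₂=0.036, ω₂=0.563
apply F[3]=-10.000 → step 4: x=-0.018, v=-0.443, θ₁=-0.221, ω₁=0.098, θ₂=0.049, ω₂=0.759
apply F[4]=-10.000 → step 5: x=-0.028, v=-0.554, θ₁=-0.219, ω₁=0.123, θ₂=0.066, ω₂=0.962
apply F[5]=-10.000 → step 6: x=-0.040, v=-0.667, θ₁=-0.216, ω₁=0.147, θ₂=0.087, ω₂=1.173
apply F[6]=-10.000 → step 7: x=-0.054, v=-0.780, θ₁=-0.213, ω₁=0.172, θ₂=0.113, ω₂=1.395
apply F[7]=-10.000 → step 8: x=-0.071, v=-0.893, θ₁=-0.209, ω₁=0.198, θ₂=0.143, ω₂=1.626
apply F[8]=-10.000 → step 9: x=-0.090, v=-1.008, θ₁=-0.205, ω₁=0.225, θ₂=0.178, ω₂=1.869
apply F[9]=-10.000 → step 10: x=-0.111, v=-1.125, θ₁=-0.200, ω₁=0.256, θ₂=0.218, ω₂=2.122
apply F[10]=-10.000 → step 11: x=-0.135, v=-1.242, θ₁=-0.195, ω₁=0.291, θ₂=0.263, ω₂=2.386
apply F[11]=-10.000 → step 12: x=-0.161, v=-1.361, θ₁=-0.189, ω₁=0.332, θ₂=0.314, ω₂=2.657
apply F[12]=-10.000 → step 13: x=-0.189, v=-1.481, θ₁=-0.181, ω₁=0.382, θ₂=0.370, ω₂=2.936
apply F[13]=-10.000 → step 14: x=-0.220, v=-1.603, θ₁=-0.173, ω₁=0.442, θ₂=0.431, ω₂=3.218
apply F[14]=-10.000 → step 15: x=-0.254, v=-1.726, θ₁=-0.164, ω₁=0.517, θ₂=0.498, ω₂=3.502
apply F[15]=-10.000 → step 16: x=-0.289, v=-1.851, θ₁=-0.152, ω₁=0.607, θ₂=0.571, ω₂=3.784
apply F[16]=-10.000 → step 17: x=-0.328, v=-1.978, θ₁=-0.139, ω₁=0.717, θ₂=0.650, ω₂=4.062
apply F[17]=-10.000 → step 18: x=-0.369, v=-2.106, θ₁=-0.124, ω₁=0.849, θ₂=0.734, ω₂=4.332
apply F[18]=-10.000 → step 19: x=-0.412, v=-2.236, θ₁=-0.105, ω₁=1.005, θ₂=0.823, ω₂=4.592
Max |angle| over trajectory = 0.823 rad; bound = 0.439 → exceeded.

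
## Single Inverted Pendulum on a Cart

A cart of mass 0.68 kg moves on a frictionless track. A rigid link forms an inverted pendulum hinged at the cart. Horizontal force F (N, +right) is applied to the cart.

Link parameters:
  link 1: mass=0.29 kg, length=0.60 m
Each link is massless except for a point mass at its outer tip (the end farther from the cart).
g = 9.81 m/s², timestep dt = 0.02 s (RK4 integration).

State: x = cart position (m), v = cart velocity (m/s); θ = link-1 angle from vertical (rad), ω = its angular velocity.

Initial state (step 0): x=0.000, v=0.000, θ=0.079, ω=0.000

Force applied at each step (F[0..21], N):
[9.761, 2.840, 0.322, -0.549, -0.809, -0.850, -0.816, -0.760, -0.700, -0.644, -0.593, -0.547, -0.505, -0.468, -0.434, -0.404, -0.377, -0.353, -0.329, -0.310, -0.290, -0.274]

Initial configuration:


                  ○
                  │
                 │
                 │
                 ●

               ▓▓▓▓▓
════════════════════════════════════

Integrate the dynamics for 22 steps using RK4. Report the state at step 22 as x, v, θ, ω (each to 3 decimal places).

apply F[0]=+9.761 → step 1: x=0.003, v=0.280, θ=0.075, ω=-0.440
apply F[1]=+2.840 → step 2: x=0.009, v=0.358, θ=0.065, ω=-0.546
apply F[2]=+0.322 → step 3: x=0.016, v=0.362, θ=0.054, ω=-0.534
apply F[3]=-0.549 → step 4: x=0.023, v=0.342, θ=0.044, ω=-0.485
apply F[4]=-0.809 → step 5: x=0.030, v=0.315, θ=0.035, ω=-0.427
apply F[5]=-0.850 → step 6: x=0.036, v=0.287, θ=0.027, ω=-0.371
apply F[6]=-0.816 → step 7: x=0.041, v=0.262, θ=0.020, ω=-0.321
apply F[7]=-0.760 → step 8: x=0.046, v=0.238, θ=0.014, ω=-0.275
apply F[8]=-0.700 → step 9: x=0.051, v=0.216, θ=0.009, ω=-0.236
apply F[9]=-0.644 → step 10: x=0.055, v=0.197, θ=0.004, ω=-0.201
apply F[10]=-0.593 → step 11: x=0.059, v=0.179, θ=0.001, ω=-0.171
apply F[11]=-0.547 → step 12: x=0.062, v=0.163, θ=-0.003, ω=-0.145
apply F[12]=-0.505 → step 13: x=0.065, v=0.149, θ=-0.005, ω=-0.122
apply F[13]=-0.468 → step 14: x=0.068, v=0.135, θ=-0.007, ω=-0.102
apply F[14]=-0.434 → step 15: x=0.071, v=0.123, θ=-0.009, ω=-0.085
apply F[15]=-0.404 → step 16: x=0.073, v=0.112, θ=-0.011, ω=-0.069
apply F[16]=-0.377 → step 17: x=0.075, v=0.102, θ=-0.012, ω=-0.056
apply F[17]=-0.353 → step 18: x=0.077, v=0.093, θ=-0.013, ω=-0.045
apply F[18]=-0.329 → step 19: x=0.079, v=0.084, θ=-0.014, ω=-0.035
apply F[19]=-0.310 → step 20: x=0.081, v=0.076, θ=-0.015, ω=-0.027
apply F[20]=-0.290 → step 21: x=0.082, v=0.069, θ=-0.015, ω=-0.019
apply F[21]=-0.274 → step 22: x=0.083, v=0.062, θ=-0.015, ω=-0.013

Answer: x=0.083, v=0.062, θ=-0.015, ω=-0.013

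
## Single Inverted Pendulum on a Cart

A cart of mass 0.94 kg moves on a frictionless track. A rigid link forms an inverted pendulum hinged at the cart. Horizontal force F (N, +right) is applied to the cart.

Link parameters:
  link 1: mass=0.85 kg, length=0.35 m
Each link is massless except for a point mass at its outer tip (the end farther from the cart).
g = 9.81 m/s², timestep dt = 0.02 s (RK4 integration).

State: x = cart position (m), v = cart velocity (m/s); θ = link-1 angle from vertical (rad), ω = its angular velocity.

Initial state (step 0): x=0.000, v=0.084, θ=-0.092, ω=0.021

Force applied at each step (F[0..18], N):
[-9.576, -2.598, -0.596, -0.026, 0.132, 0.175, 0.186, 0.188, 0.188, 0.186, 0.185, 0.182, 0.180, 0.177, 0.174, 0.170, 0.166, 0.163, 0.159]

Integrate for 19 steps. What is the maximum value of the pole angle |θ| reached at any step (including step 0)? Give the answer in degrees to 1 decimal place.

Answer: 5.3°

Derivation:
apply F[0]=-9.576 → step 1: x=-0.000, v=-0.103, θ=-0.087, ω=0.501
apply F[1]=-2.598 → step 2: x=-0.003, v=-0.143, θ=-0.076, ω=0.572
apply F[2]=-0.596 → step 3: x=-0.006, v=-0.144, θ=-0.065, ω=0.533
apply F[3]=-0.026 → step 4: x=-0.008, v=-0.134, θ=-0.055, ω=0.471
apply F[4]=+0.132 → step 5: x=-0.011, v=-0.122, θ=-0.046, ω=0.410
apply F[5]=+0.175 → step 6: x=-0.013, v=-0.111, θ=-0.039, ω=0.354
apply F[6]=+0.186 → step 7: x=-0.015, v=-0.101, θ=-0.032, ω=0.305
apply F[7]=+0.188 → step 8: x=-0.017, v=-0.092, θ=-0.026, ω=0.263
apply F[8]=+0.188 → step 9: x=-0.019, v=-0.083, θ=-0.021, ω=0.226
apply F[9]=+0.186 → step 10: x=-0.021, v=-0.076, θ=-0.017, ω=0.194
apply F[10]=+0.185 → step 11: x=-0.022, v=-0.069, θ=-0.014, ω=0.166
apply F[11]=+0.182 → step 12: x=-0.023, v=-0.063, θ=-0.011, ω=0.143
apply F[12]=+0.180 → step 13: x=-0.025, v=-0.058, θ=-0.008, ω=0.122
apply F[13]=+0.177 → step 14: x=-0.026, v=-0.053, θ=-0.006, ω=0.104
apply F[14]=+0.174 → step 15: x=-0.027, v=-0.048, θ=-0.004, ω=0.088
apply F[15]=+0.170 → step 16: x=-0.028, v=-0.044, θ=-0.002, ω=0.075
apply F[16]=+0.166 → step 17: x=-0.028, v=-0.040, θ=-0.001, ω=0.063
apply F[17]=+0.163 → step 18: x=-0.029, v=-0.037, θ=0.000, ω=0.053
apply F[18]=+0.159 → step 19: x=-0.030, v=-0.034, θ=0.001, ω=0.044
Max |angle| over trajectory = 0.092 rad = 5.3°.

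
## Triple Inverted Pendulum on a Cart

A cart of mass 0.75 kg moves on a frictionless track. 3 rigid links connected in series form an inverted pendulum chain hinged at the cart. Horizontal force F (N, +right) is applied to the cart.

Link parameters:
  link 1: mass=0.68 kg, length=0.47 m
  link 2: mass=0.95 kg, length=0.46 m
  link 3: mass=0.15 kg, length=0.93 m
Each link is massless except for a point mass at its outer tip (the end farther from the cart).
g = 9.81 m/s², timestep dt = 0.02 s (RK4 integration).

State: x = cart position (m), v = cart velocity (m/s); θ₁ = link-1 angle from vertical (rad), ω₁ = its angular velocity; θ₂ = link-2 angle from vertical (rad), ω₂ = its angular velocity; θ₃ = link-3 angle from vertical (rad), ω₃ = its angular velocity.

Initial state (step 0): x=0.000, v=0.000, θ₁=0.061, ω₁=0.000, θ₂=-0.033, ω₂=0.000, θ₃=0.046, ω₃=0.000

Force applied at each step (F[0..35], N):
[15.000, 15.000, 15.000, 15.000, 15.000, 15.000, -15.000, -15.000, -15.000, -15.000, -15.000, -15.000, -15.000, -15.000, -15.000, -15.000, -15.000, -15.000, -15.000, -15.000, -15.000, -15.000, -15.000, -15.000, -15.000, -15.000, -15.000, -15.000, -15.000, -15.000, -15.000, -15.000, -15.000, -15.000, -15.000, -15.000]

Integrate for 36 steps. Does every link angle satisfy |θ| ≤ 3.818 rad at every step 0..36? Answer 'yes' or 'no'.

apply F[0]=+15.000 → step 1: x=0.004, v=0.370, θ₁=0.054, ω₁=-0.695, θ₂=-0.034, ω₂=-0.117, θ₃=0.046, ω₃=0.021
apply F[1]=+15.000 → step 2: x=0.015, v=0.749, θ₁=0.033, ω₁=-1.426, θ₂=-0.038, ω₂=-0.214, θ₃=0.047, ω₃=0.041
apply F[2]=+15.000 → step 3: x=0.034, v=1.142, θ₁=-0.003, ω₁=-2.223, θ₂=-0.043, ω₂=-0.274, θ₃=0.048, ω₃=0.060
apply F[3]=+15.000 → step 4: x=0.061, v=1.549, θ₁=-0.056, ω₁=-3.093, θ₂=-0.048, ω₂=-0.290, θ₃=0.049, ω₃=0.073
apply F[4]=+15.000 → step 5: x=0.096, v=1.957, θ₁=-0.127, ω₁=-3.997, θ₂=-0.054, ω₂=-0.286, θ₃=0.051, ω₃=0.078
apply F[5]=+15.000 → step 6: x=0.139, v=2.333, θ₁=-0.216, ω₁=-4.834, θ₂=-0.060, ω₂=-0.322, θ₃=0.052, ω₃=0.071
apply F[6]=-15.000 → step 7: x=0.182, v=1.983, θ₁=-0.307, ω₁=-4.278, θ₂=-0.066, ω₂=-0.233, θ₃=0.054, ω₃=0.082
apply F[7]=-15.000 → step 8: x=0.218, v=1.678, θ₁=-0.388, ω₁=-3.916, θ₂=-0.069, ω₂=-0.053, θ₃=0.056, ω₃=0.099
apply F[8]=-15.000 → step 9: x=0.249, v=1.405, θ₁=-0.464, ω₁=-3.707, θ₂=-0.067, ω₂=0.200, θ₃=0.058, ω₃=0.118
apply F[9]=-15.000 → step 10: x=0.275, v=1.153, θ₁=-0.537, ω₁=-3.606, θ₂=-0.060, ω₂=0.507, θ₃=0.060, ω₃=0.135
apply F[10]=-15.000 → step 11: x=0.295, v=0.911, θ₁=-0.609, ω₁=-3.580, θ₂=-0.047, ω₂=0.850, θ₃=0.063, ω₃=0.151
apply F[11]=-15.000 → step 12: x=0.311, v=0.673, θ₁=-0.681, ω₁=-3.602, θ₂=-0.026, ω₂=1.216, θ₃=0.066, ω₃=0.162
apply F[12]=-15.000 → step 13: x=0.322, v=0.434, θ₁=-0.753, ω₁=-3.652, θ₂=0.002, ω₂=1.594, θ₃=0.070, ω₃=0.169
apply F[13]=-15.000 → step 14: x=0.329, v=0.190, θ₁=-0.827, ω₁=-3.714, θ₂=0.038, ω₂=1.974, θ₃=0.073, ω₃=0.173
apply F[14]=-15.000 → step 15: x=0.330, v=-0.059, θ₁=-0.902, ω₁=-3.780, θ₂=0.081, ω₂=2.352, θ₃=0.076, ω₃=0.173
apply F[15]=-15.000 → step 16: x=0.326, v=-0.314, θ₁=-0.978, ω₁=-3.841, θ₂=0.132, ω₂=2.724, θ₃=0.080, ω₃=0.173
apply F[16]=-15.000 → step 17: x=0.317, v=-0.574, θ₁=-1.056, ω₁=-3.896, θ₂=0.190, ω₂=3.088, θ₃=0.083, ω₃=0.173
apply F[17]=-15.000 → step 18: x=0.303, v=-0.837, θ₁=-1.134, ω₁=-3.940, θ₂=0.255, ω₂=3.446, θ₃=0.087, ω₃=0.177
apply F[18]=-15.000 → step 19: x=0.284, v=-1.099, θ₁=-1.213, ω₁=-3.974, θ₂=0.328, ω₂=3.798, θ₃=0.090, ω₃=0.187
apply F[19]=-15.000 → step 20: x=0.259, v=-1.359, θ₁=-1.293, ω₁=-3.997, θ₂=0.407, ω₂=4.147, θ₃=0.094, ω₃=0.207
apply F[20]=-15.000 → step 21: x=0.229, v=-1.611, θ₁=-1.373, ω₁=-4.012, θ₂=0.494, ω₂=4.494, θ₃=0.099, ω₃=0.241
apply F[21]=-15.000 → step 22: x=0.195, v=-1.852, θ₁=-1.453, ω₁=-4.022, θ₂=0.587, ω₂=4.839, θ₃=0.104, ω₃=0.294
apply F[22]=-15.000 → step 23: x=0.155, v=-2.076, θ₁=-1.534, ω₁=-4.035, θ₂=0.687, ω₂=5.177, θ₃=0.111, ω₃=0.374
apply F[23]=-15.000 → step 24: x=0.112, v=-2.280, θ₁=-1.615, ω₁=-4.067, θ₂=0.794, ω₂=5.498, θ₃=0.119, ω₃=0.485
apply F[24]=-15.000 → step 25: x=0.064, v=-2.461, θ₁=-1.697, ω₁=-4.146, θ₂=0.907, ω₂=5.777, θ₃=0.130, ω₃=0.636
apply F[25]=-15.000 → step 26: x=0.014, v=-2.625, θ₁=-1.781, ω₁=-4.315, θ₂=1.024, ω₂=5.982, θ₃=0.145, ω₃=0.825
apply F[26]=-15.000 → step 27: x=-0.041, v=-2.790, θ₁=-1.870, ω₁=-4.635, θ₂=1.145, ω₂=6.076, θ₃=0.164, ω₃=1.045
apply F[27]=-15.000 → step 28: x=-0.098, v=-2.988, θ₁=-1.968, ω₁=-5.158, θ₂=1.267, ω₂=6.049, θ₃=0.187, ω₃=1.270
apply F[28]=-15.000 → step 29: x=-0.161, v=-3.263, θ₁=-2.078, ω₁=-5.911, θ₂=1.387, ω₂=5.952, θ₃=0.214, ω₃=1.467
apply F[29]=-15.000 → step 30: x=-0.229, v=-3.649, θ₁=-2.206, ω₁=-6.887, θ₂=1.505, ω₂=5.917, θ₃=0.245, ω₃=1.612
apply F[30]=-15.000 → step 31: x=-0.307, v=-4.164, θ₁=-2.355, ω₁=-8.082, θ₂=1.625, ω₂=6.141, θ₃=0.278, ω₃=1.701
apply F[31]=-15.000 → step 32: x=-0.397, v=-4.804, θ₁=-2.531, ω₁=-9.561, θ₂=1.754, ω₂=6.881, θ₃=0.313, ω₃=1.774
apply F[32]=-15.000 → step 33: x=-0.500, v=-5.551, θ₁=-2.741, ω₁=-11.576, θ₂=1.906, ω₂=8.554, θ₃=0.350, ω₃=1.931
apply F[33]=-15.000 → step 34: x=-0.619, v=-6.347, θ₁=-3.002, ω₁=-14.853, θ₂=2.109, ω₂=12.213, θ₃=0.393, ω₃=2.504
apply F[34]=-15.000 → step 35: x=-0.751, v=-6.379, θ₁=-3.353, ω₁=-20.276, θ₂=2.429, ω₂=20.875, θ₃=0.463, ω₃=5.260
apply F[35]=-15.000 → step 36: x=-0.844, v=-2.749, θ₁=-3.725, ω₁=-14.695, θ₂=2.900, ω₂=23.705, θ₃=0.633, ω₃=11.531
Max |angle| over trajectory = 3.725 rad; bound = 3.818 → within bound.

Answer: yes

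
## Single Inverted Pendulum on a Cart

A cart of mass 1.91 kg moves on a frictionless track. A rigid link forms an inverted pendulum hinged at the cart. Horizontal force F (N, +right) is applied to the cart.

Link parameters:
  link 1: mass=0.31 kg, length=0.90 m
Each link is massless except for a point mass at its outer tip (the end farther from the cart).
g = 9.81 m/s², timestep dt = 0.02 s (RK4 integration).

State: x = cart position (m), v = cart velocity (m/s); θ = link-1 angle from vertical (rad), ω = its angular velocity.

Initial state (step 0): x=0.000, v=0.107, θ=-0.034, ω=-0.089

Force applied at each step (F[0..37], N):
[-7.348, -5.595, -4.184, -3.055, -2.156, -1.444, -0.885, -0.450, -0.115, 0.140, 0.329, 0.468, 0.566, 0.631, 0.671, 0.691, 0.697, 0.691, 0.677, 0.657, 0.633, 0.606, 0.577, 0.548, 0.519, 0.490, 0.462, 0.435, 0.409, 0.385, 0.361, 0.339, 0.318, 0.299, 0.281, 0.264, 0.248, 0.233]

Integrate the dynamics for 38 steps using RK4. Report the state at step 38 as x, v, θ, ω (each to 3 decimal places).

Answer: x=-0.055, v=-0.008, θ=0.007, ω=-0.006

Derivation:
apply F[0]=-7.348 → step 1: x=0.001, v=0.031, θ=-0.035, ω=-0.012
apply F[1]=-5.595 → step 2: x=0.001, v=-0.026, θ=-0.035, ω=0.044
apply F[2]=-4.184 → step 3: x=0.000, v=-0.069, θ=-0.033, ω=0.084
apply F[3]=-3.055 → step 4: x=-0.001, v=-0.100, θ=-0.031, ω=0.111
apply F[4]=-2.156 → step 5: x=-0.003, v=-0.122, θ=-0.029, ω=0.129
apply F[5]=-1.444 → step 6: x=-0.006, v=-0.136, θ=-0.026, ω=0.138
apply F[6]=-0.885 → step 7: x=-0.009, v=-0.144, θ=-0.024, ω=0.142
apply F[7]=-0.450 → step 8: x=-0.012, v=-0.148, θ=-0.021, ω=0.142
apply F[8]=-0.115 → step 9: x=-0.015, v=-0.149, θ=-0.018, ω=0.138
apply F[9]=+0.140 → step 10: x=-0.018, v=-0.147, θ=-0.015, ω=0.132
apply F[10]=+0.329 → step 11: x=-0.021, v=-0.143, θ=-0.013, ω=0.125
apply F[11]=+0.468 → step 12: x=-0.023, v=-0.138, θ=-0.010, ω=0.117
apply F[12]=+0.566 → step 13: x=-0.026, v=-0.132, θ=-0.008, ω=0.108
apply F[13]=+0.631 → step 14: x=-0.029, v=-0.125, θ=-0.006, ω=0.099
apply F[14]=+0.671 → step 15: x=-0.031, v=-0.117, θ=-0.004, ω=0.090
apply F[15]=+0.691 → step 16: x=-0.033, v=-0.110, θ=-0.002, ω=0.081
apply F[16]=+0.697 → step 17: x=-0.035, v=-0.103, θ=-0.001, ω=0.072
apply F[17]=+0.691 → step 18: x=-0.037, v=-0.096, θ=0.001, ω=0.064
apply F[18]=+0.677 → step 19: x=-0.039, v=-0.089, θ=0.002, ω=0.057
apply F[19]=+0.657 → step 20: x=-0.041, v=-0.082, θ=0.003, ω=0.050
apply F[20]=+0.633 → step 21: x=-0.043, v=-0.075, θ=0.004, ω=0.043
apply F[21]=+0.606 → step 22: x=-0.044, v=-0.069, θ=0.005, ω=0.037
apply F[22]=+0.577 → step 23: x=-0.045, v=-0.063, θ=0.005, ω=0.032
apply F[23]=+0.548 → step 24: x=-0.047, v=-0.058, θ=0.006, ω=0.027
apply F[24]=+0.519 → step 25: x=-0.048, v=-0.052, θ=0.006, ω=0.022
apply F[25]=+0.490 → step 26: x=-0.049, v=-0.047, θ=0.007, ω=0.018
apply F[26]=+0.462 → step 27: x=-0.050, v=-0.043, θ=0.007, ω=0.014
apply F[27]=+0.435 → step 28: x=-0.050, v=-0.038, θ=0.007, ω=0.011
apply F[28]=+0.409 → step 29: x=-0.051, v=-0.034, θ=0.007, ω=0.008
apply F[29]=+0.385 → step 30: x=-0.052, v=-0.031, θ=0.008, ω=0.006
apply F[30]=+0.361 → step 31: x=-0.052, v=-0.027, θ=0.008, ω=0.003
apply F[31]=+0.339 → step 32: x=-0.053, v=-0.024, θ=0.008, ω=0.001
apply F[32]=+0.318 → step 33: x=-0.053, v=-0.021, θ=0.008, ω=-0.000
apply F[33]=+0.299 → step 34: x=-0.054, v=-0.018, θ=0.008, ω=-0.002
apply F[34]=+0.281 → step 35: x=-0.054, v=-0.015, θ=0.008, ω=-0.003
apply F[35]=+0.264 → step 36: x=-0.054, v=-0.013, θ=0.008, ω=-0.004
apply F[36]=+0.248 → step 37: x=-0.054, v=-0.010, θ=0.007, ω=-0.005
apply F[37]=+0.233 → step 38: x=-0.055, v=-0.008, θ=0.007, ω=-0.006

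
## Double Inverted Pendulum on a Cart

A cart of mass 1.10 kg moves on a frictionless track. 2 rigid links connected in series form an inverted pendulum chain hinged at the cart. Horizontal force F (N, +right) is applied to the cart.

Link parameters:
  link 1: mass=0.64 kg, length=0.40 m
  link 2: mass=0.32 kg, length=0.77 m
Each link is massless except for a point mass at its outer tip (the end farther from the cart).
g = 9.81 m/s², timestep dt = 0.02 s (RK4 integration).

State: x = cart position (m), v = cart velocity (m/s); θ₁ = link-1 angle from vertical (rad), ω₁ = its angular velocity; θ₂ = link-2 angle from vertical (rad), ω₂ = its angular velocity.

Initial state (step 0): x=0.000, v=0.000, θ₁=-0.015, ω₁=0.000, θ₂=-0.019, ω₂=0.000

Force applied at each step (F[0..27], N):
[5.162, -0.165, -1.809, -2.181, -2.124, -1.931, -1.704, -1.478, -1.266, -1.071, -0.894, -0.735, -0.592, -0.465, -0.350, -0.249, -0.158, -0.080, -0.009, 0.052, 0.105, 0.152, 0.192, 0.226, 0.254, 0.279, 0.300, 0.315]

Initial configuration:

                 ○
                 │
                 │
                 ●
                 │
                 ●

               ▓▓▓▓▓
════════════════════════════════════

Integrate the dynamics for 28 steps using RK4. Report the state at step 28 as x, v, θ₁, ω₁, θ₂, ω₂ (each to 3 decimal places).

apply F[0]=+5.162 → step 1: x=0.001, v=0.097, θ₁=-0.017, ω₁=-0.248, θ₂=-0.019, ω₂=-0.001
apply F[1]=-0.165 → step 2: x=0.003, v=0.097, θ₁=-0.023, ω₁=-0.259, θ₂=-0.019, ω₂=-0.001
apply F[2]=-1.809 → step 3: x=0.005, v=0.068, θ₁=-0.027, ω₁=-0.202, θ₂=-0.019, ω₂=0.001
apply F[3]=-2.181 → step 4: x=0.006, v=0.034, θ₁=-0.030, ω₁=-0.131, θ₂=-0.019, ω₂=0.005
apply F[4]=-2.124 → step 5: x=0.006, v=0.000, θ₁=-0.032, ω₁=-0.067, θ₂=-0.019, ω₂=0.010
apply F[5]=-1.931 → step 6: x=0.006, v=-0.029, θ₁=-0.033, ω₁=-0.013, θ₂=-0.019, ω₂=0.016
apply F[6]=-1.704 → step 7: x=0.005, v=-0.054, θ₁=-0.033, ω₁=0.030, θ₂=-0.018, ω₂=0.021
apply F[7]=-1.478 → step 8: x=0.003, v=-0.076, θ₁=-0.032, ω₁=0.063, θ₂=-0.018, ω₂=0.027
apply F[8]=-1.266 → step 9: x=0.002, v=-0.093, θ₁=-0.031, ω₁=0.089, θ₂=-0.017, ω₂=0.032
apply F[9]=-1.071 → step 10: x=-0.000, v=-0.108, θ₁=-0.029, ω₁=0.107, θ₂=-0.016, ω₂=0.037
apply F[10]=-0.894 → step 11: x=-0.002, v=-0.119, θ₁=-0.026, ω₁=0.119, θ₂=-0.016, ω₂=0.042
apply F[11]=-0.735 → step 12: x=-0.005, v=-0.128, θ₁=-0.024, ω₁=0.127, θ₂=-0.015, ω₂=0.045
apply F[12]=-0.592 → step 13: x=-0.008, v=-0.135, θ₁=-0.021, ω₁=0.131, θ₂=-0.014, ω₂=0.049
apply F[13]=-0.465 → step 14: x=-0.010, v=-0.140, θ₁=-0.019, ω₁=0.132, θ₂=-0.013, ω₂=0.051
apply F[14]=-0.350 → step 15: x=-0.013, v=-0.143, θ₁=-0.016, ω₁=0.131, θ₂=-0.012, ω₂=0.053
apply F[15]=-0.249 → step 16: x=-0.016, v=-0.145, θ₁=-0.014, ω₁=0.127, θ₂=-0.011, ω₂=0.055
apply F[16]=-0.158 → step 17: x=-0.019, v=-0.146, θ₁=-0.011, ω₁=0.123, θ₂=-0.010, ω₂=0.055
apply F[17]=-0.080 → step 18: x=-0.022, v=-0.146, θ₁=-0.009, ω₁=0.117, θ₂=-0.008, ω₂=0.056
apply F[18]=-0.009 → step 19: x=-0.025, v=-0.145, θ₁=-0.006, ω₁=0.111, θ₂=-0.007, ω₂=0.056
apply F[19]=+0.052 → step 20: x=-0.028, v=-0.143, θ₁=-0.004, ω₁=0.104, θ₂=-0.006, ω₂=0.055
apply F[20]=+0.105 → step 21: x=-0.030, v=-0.140, θ₁=-0.002, ω₁=0.097, θ₂=-0.005, ω₂=0.054
apply F[21]=+0.152 → step 22: x=-0.033, v=-0.137, θ₁=-0.000, ω₁=0.089, θ₂=-0.004, ω₂=0.053
apply F[22]=+0.192 → step 23: x=-0.036, v=-0.134, θ₁=0.001, ω₁=0.082, θ₂=-0.003, ω₂=0.051
apply F[23]=+0.226 → step 24: x=-0.039, v=-0.130, θ₁=0.003, ω₁=0.075, θ₂=-0.002, ω₂=0.049
apply F[24]=+0.254 → step 25: x=-0.041, v=-0.126, θ₁=0.004, ω₁=0.068, θ₂=-0.001, ω₂=0.047
apply F[25]=+0.279 → step 26: x=-0.044, v=-0.122, θ₁=0.006, ω₁=0.061, θ₂=-0.000, ω₂=0.045
apply F[26]=+0.300 → step 27: x=-0.046, v=-0.118, θ₁=0.007, ω₁=0.055, θ₂=0.001, ω₂=0.043
apply F[27]=+0.315 → step 28: x=-0.048, v=-0.113, θ₁=0.008, ω₁=0.049, θ₂=0.002, ω₂=0.041

Answer: x=-0.048, v=-0.113, θ₁=0.008, ω₁=0.049, θ₂=0.002, ω₂=0.041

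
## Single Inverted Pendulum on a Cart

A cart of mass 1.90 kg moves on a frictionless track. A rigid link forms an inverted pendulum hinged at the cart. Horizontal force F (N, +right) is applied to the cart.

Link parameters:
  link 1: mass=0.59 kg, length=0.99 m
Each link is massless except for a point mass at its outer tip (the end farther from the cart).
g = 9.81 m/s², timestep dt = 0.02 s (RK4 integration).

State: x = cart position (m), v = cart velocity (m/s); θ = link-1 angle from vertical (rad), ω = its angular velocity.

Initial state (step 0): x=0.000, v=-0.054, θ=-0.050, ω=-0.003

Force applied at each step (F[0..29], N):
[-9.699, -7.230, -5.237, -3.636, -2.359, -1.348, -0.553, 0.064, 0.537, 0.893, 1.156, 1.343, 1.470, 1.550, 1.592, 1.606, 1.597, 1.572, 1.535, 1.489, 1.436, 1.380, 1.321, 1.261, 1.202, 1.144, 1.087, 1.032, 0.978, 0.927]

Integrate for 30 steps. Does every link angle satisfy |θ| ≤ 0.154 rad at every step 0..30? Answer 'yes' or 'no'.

Answer: yes

Derivation:
apply F[0]=-9.699 → step 1: x=-0.002, v=-0.153, θ=-0.049, ω=0.087
apply F[1]=-7.230 → step 2: x=-0.006, v=-0.226, θ=-0.047, ω=0.151
apply F[2]=-5.237 → step 3: x=-0.011, v=-0.278, θ=-0.043, ω=0.195
apply F[3]=-3.636 → step 4: x=-0.017, v=-0.314, θ=-0.039, ω=0.223
apply F[4]=-2.359 → step 5: x=-0.023, v=-0.337, θ=-0.035, ω=0.239
apply F[5]=-1.348 → step 6: x=-0.030, v=-0.349, θ=-0.030, ω=0.245
apply F[6]=-0.553 → step 7: x=-0.037, v=-0.353, θ=-0.025, ω=0.243
apply F[7]=+0.064 → step 8: x=-0.044, v=-0.351, θ=-0.020, ω=0.237
apply F[8]=+0.537 → step 9: x=-0.051, v=-0.344, θ=-0.015, ω=0.227
apply F[9]=+0.893 → step 10: x=-0.058, v=-0.334, θ=-0.011, ω=0.214
apply F[10]=+1.156 → step 11: x=-0.065, v=-0.322, θ=-0.007, ω=0.199
apply F[11]=+1.343 → step 12: x=-0.071, v=-0.307, θ=-0.003, ω=0.184
apply F[12]=+1.470 → step 13: x=-0.077, v=-0.292, θ=0.000, ω=0.168
apply F[13]=+1.550 → step 14: x=-0.083, v=-0.275, θ=0.004, ω=0.152
apply F[14]=+1.592 → step 15: x=-0.088, v=-0.259, θ=0.007, ω=0.136
apply F[15]=+1.606 → step 16: x=-0.093, v=-0.243, θ=0.009, ω=0.121
apply F[16]=+1.597 → step 17: x=-0.098, v=-0.226, θ=0.011, ω=0.107
apply F[17]=+1.572 → step 18: x=-0.102, v=-0.211, θ=0.013, ω=0.093
apply F[18]=+1.535 → step 19: x=-0.106, v=-0.195, θ=0.015, ω=0.081
apply F[19]=+1.489 → step 20: x=-0.110, v=-0.181, θ=0.017, ω=0.069
apply F[20]=+1.436 → step 21: x=-0.113, v=-0.167, θ=0.018, ω=0.058
apply F[21]=+1.380 → step 22: x=-0.116, v=-0.153, θ=0.019, ω=0.048
apply F[22]=+1.321 → step 23: x=-0.119, v=-0.140, θ=0.020, ω=0.039
apply F[23]=+1.261 → step 24: x=-0.122, v=-0.128, θ=0.021, ω=0.031
apply F[24]=+1.202 → step 25: x=-0.124, v=-0.117, θ=0.021, ω=0.024
apply F[25]=+1.144 → step 26: x=-0.127, v=-0.106, θ=0.021, ω=0.017
apply F[26]=+1.087 → step 27: x=-0.129, v=-0.096, θ=0.022, ω=0.011
apply F[27]=+1.032 → step 28: x=-0.131, v=-0.087, θ=0.022, ω=0.006
apply F[28]=+0.978 → step 29: x=-0.132, v=-0.078, θ=0.022, ω=0.001
apply F[29]=+0.927 → step 30: x=-0.134, v=-0.069, θ=0.022, ω=-0.003
Max |angle| over trajectory = 0.050 rad; bound = 0.154 → within bound.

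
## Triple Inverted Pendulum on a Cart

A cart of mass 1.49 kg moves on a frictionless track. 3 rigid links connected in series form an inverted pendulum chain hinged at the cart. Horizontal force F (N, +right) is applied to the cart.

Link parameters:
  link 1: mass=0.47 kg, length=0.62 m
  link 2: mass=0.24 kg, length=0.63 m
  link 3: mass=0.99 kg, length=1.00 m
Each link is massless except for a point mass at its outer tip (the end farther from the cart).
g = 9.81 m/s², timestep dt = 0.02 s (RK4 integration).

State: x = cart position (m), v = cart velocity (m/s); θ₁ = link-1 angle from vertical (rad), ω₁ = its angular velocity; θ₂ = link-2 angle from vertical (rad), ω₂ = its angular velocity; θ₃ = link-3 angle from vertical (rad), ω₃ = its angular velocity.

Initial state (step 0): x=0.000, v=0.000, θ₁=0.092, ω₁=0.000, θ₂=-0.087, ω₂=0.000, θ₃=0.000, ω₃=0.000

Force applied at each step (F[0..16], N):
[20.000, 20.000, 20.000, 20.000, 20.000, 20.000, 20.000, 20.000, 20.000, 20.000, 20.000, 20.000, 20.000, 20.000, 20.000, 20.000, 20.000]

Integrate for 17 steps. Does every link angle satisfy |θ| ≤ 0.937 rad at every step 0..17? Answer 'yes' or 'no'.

Answer: yes

Derivation:
apply F[0]=+20.000 → step 1: x=0.002, v=0.248, θ₁=0.090, ω₁=-0.225, θ₂=-0.090, ω₂=-0.312, θ₃=0.001, ω₃=0.087
apply F[1]=+20.000 → step 2: x=0.010, v=0.497, θ₁=0.083, ω₁=-0.457, θ₂=-0.099, ω₂=-0.627, θ₃=0.004, ω₃=0.178
apply F[2]=+20.000 → step 3: x=0.022, v=0.750, θ₁=0.071, ω₁=-0.704, θ₂=-0.115, ω₂=-0.945, θ₃=0.008, ω₃=0.278
apply F[3]=+20.000 → step 4: x=0.040, v=1.006, θ₁=0.055, ω₁=-0.972, θ₂=-0.137, ω₂=-1.263, θ₃=0.015, ω₃=0.387
apply F[4]=+20.000 → step 5: x=0.063, v=1.267, θ₁=0.032, ω₁=-1.272, θ₂=-0.166, ω₂=-1.568, θ₃=0.024, ω₃=0.501
apply F[5]=+20.000 → step 6: x=0.091, v=1.533, θ₁=0.004, ω₁=-1.609, θ₂=-0.200, ω₂=-1.839, θ₃=0.035, ω₃=0.609
apply F[6]=+20.000 → step 7: x=0.124, v=1.803, θ₁=-0.032, ω₁=-1.990, θ₂=-0.239, ω₂=-2.052, θ₃=0.048, ω₃=0.698
apply F[7]=+20.000 → step 8: x=0.163, v=2.075, θ₁=-0.076, ω₁=-2.414, θ₂=-0.281, ω₂=-2.185, θ₃=0.062, ω₃=0.754
apply F[8]=+20.000 → step 9: x=0.207, v=2.346, θ₁=-0.129, ω₁=-2.877, θ₂=-0.326, ω₂=-2.222, θ₃=0.078, ω₃=0.764
apply F[9]=+20.000 → step 10: x=0.257, v=2.613, θ₁=-0.192, ω₁=-3.369, θ₂=-0.370, ω₂=-2.155, θ₃=0.093, ω₃=0.717
apply F[10]=+20.000 → step 11: x=0.311, v=2.871, θ₁=-0.264, ω₁=-3.876, θ₂=-0.411, ω₂=-1.988, θ₃=0.106, ω₃=0.608
apply F[11]=+20.000 → step 12: x=0.371, v=3.113, θ₁=-0.347, ω₁=-4.379, θ₂=-0.448, ω₂=-1.736, θ₃=0.116, ω₃=0.429
apply F[12]=+20.000 → step 13: x=0.436, v=3.334, θ₁=-0.439, ω₁=-4.855, θ₂=-0.480, ω₂=-1.425, θ₃=0.123, ω₃=0.180
apply F[13]=+20.000 → step 14: x=0.505, v=3.525, θ₁=-0.541, ω₁=-5.278, θ₂=-0.505, ω₂=-1.090, θ₃=0.123, ω₃=-0.139
apply F[14]=+20.000 → step 15: x=0.577, v=3.684, θ₁=-0.650, ω₁=-5.626, θ₂=-0.524, ω₂=-0.779, θ₃=0.117, ω₃=-0.517
apply F[15]=+20.000 → step 16: x=0.652, v=3.810, θ₁=-0.765, ω₁=-5.884, θ₂=-0.537, ω₂=-0.535, θ₃=0.102, ω₃=-0.937
apply F[16]=+20.000 → step 17: x=0.729, v=3.906, θ₁=-0.884, ω₁=-6.050, θ₂=-0.546, ω₂=-0.391, θ₃=0.079, ω₃=-1.377
Max |angle| over trajectory = 0.884 rad; bound = 0.937 → within bound.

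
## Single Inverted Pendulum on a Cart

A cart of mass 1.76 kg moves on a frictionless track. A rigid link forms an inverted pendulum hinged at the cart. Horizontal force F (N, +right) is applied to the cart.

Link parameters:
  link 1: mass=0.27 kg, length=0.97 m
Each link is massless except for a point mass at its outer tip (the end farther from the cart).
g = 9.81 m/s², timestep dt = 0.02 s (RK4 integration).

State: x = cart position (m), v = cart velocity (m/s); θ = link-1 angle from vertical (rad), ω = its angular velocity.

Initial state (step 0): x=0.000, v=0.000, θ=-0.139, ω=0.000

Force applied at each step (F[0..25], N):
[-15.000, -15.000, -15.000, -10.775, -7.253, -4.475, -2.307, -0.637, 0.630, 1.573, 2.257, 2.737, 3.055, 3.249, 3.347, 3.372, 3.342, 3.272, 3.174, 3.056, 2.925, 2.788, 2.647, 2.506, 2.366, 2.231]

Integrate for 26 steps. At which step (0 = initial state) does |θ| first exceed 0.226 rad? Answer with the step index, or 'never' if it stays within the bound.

Answer: never

Derivation:
apply F[0]=-15.000 → step 1: x=-0.002, v=-0.166, θ=-0.138, ω=0.141
apply F[1]=-15.000 → step 2: x=-0.007, v=-0.332, θ=-0.133, ω=0.284
apply F[2]=-15.000 → step 3: x=-0.015, v=-0.498, θ=-0.126, ω=0.427
apply F[3]=-10.775 → step 4: x=-0.026, v=-0.617, θ=-0.117, ω=0.524
apply F[4]=-7.253 → step 5: x=-0.039, v=-0.696, θ=-0.106, ω=0.583
apply F[5]=-4.475 → step 6: x=-0.054, v=-0.744, θ=-0.094, ω=0.612
apply F[6]=-2.307 → step 7: x=-0.069, v=-0.767, θ=-0.081, ω=0.618
apply F[7]=-0.637 → step 8: x=-0.084, v=-0.772, θ=-0.069, ω=0.608
apply F[8]=+0.630 → step 9: x=-0.099, v=-0.763, θ=-0.057, ω=0.586
apply F[9]=+1.573 → step 10: x=-0.115, v=-0.744, θ=-0.046, ω=0.556
apply F[10]=+2.257 → step 11: x=-0.129, v=-0.717, θ=-0.035, ω=0.520
apply F[11]=+2.737 → step 12: x=-0.143, v=-0.685, θ=-0.025, ω=0.481
apply F[12]=+3.055 → step 13: x=-0.157, v=-0.650, θ=-0.016, ω=0.441
apply F[13]=+3.249 → step 14: x=-0.169, v=-0.613, θ=-0.007, ω=0.400
apply F[14]=+3.347 → step 15: x=-0.181, v=-0.574, θ=0.000, ω=0.360
apply F[15]=+3.372 → step 16: x=-0.192, v=-0.536, θ=0.007, ω=0.321
apply F[16]=+3.342 → step 17: x=-0.202, v=-0.499, θ=0.013, ω=0.284
apply F[17]=+3.272 → step 18: x=-0.212, v=-0.462, θ=0.018, ω=0.250
apply F[18]=+3.174 → step 19: x=-0.221, v=-0.426, θ=0.023, ω=0.217
apply F[19]=+3.056 → step 20: x=-0.229, v=-0.392, θ=0.027, ω=0.187
apply F[20]=+2.925 → step 21: x=-0.237, v=-0.360, θ=0.031, ω=0.160
apply F[21]=+2.788 → step 22: x=-0.244, v=-0.329, θ=0.033, ω=0.135
apply F[22]=+2.647 → step 23: x=-0.250, v=-0.300, θ=0.036, ω=0.112
apply F[23]=+2.506 → step 24: x=-0.256, v=-0.273, θ=0.038, ω=0.091
apply F[24]=+2.366 → step 25: x=-0.261, v=-0.247, θ=0.040, ω=0.072
apply F[25]=+2.231 → step 26: x=-0.265, v=-0.223, θ=0.041, ω=0.056
max |θ| = 0.139 ≤ 0.226 over all 27 states.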